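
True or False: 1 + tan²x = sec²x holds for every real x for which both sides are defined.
True.

Claim: 1 + tan²x = sec²x.
Reasoning: Start from sin²x + cos²x = 1 and divide every term by cos²x (allowed wherever tan x and sec x are defined): tan²x + 1 = 1/cos²x = sec²x.
So the two sides agree for every real x for which both sides are defined.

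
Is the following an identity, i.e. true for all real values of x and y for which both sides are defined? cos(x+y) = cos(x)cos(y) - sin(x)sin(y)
Yes, this is an identity.

Claim: cos(x+y) = cos(x)cos(y) - sin(x)sin(y).
Reasoning: By Euler's formula e^(i(x+y)) = e^(ix)·e^(iy) = (cos x + i·sin x)(cos y + i·sin y). The real part of the left side is cos(x+y); the real part of the product is cos(x)cos(y) - sin(x)sin(y) (since i·i = -1).
So the two sides agree for all real values of x and y for which both sides are defined.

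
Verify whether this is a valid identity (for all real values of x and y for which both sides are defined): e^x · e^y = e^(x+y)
Claim: e^x · e^y = e^(x+y).
Reasoning: This is the law of exponents for a common base: multiplying powers adds exponents. E.g. from the series, (Σ x^j/j!)(Σ y^k/k!) = Σ_m (Σ_{j+k=m} x^j y^k/(j!k!)) = Σ_m (x+y)^m/m! by the binomial theorem.
So the two sides agree for all real values of x and y for which both sides are defined.

Conclusion: Yes, this is an identity.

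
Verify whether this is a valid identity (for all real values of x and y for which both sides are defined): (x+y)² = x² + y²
Claim: (x+y)² = x² + y².
Test a specific point where both sides are defined: x = 5, y = -3.
LHS = (x+y)² ≈ 4.0000
RHS = x² + y² ≈ 34.0000
Since 4.0000 ≠ 34.0000, the equation fails at this point, so it cannot hold for all real values of x and y for which both sides are defined.
The correct expansion is (x+y)² = x² + 2xy + y²; the cross term 2xy is missing.

Conclusion: No, this is NOT an identity.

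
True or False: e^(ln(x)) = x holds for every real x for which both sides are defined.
Claim: e^(ln(x)) = x.
Reasoning: For x > 0, ln(x) is by definition the exponent p such that e^p = x. Raising e to that exponent therefore returns x: e^(ln x) = x.
So the two sides agree for every real x for which both sides are defined.

Conclusion: True.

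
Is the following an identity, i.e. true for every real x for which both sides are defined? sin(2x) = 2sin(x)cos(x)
Yes, this is an identity.

Claim: sin(2x) = 2sin(x)cos(x).
Reasoning: Put y = x in the addition formula sin(x+y) = sin(x)cos(y) + cos(x)sin(y): sin(2x) = sin(x)cos(x) + cos(x)sin(x) = 2sin(x)cos(x).
So the two sides agree for every real x for which both sides are defined.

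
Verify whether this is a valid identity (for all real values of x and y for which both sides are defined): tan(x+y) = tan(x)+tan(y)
No, this is NOT an identity.

Claim: tan(x+y) = tan(x)+tan(y).
Test a specific point where both sides are defined: x = 3π/4, y = -π/3.
LHS = tan(x+y) ≈ 3.7321
RHS = tan(x)+tan(y) ≈ -2.7321
Since 3.7321 ≠ -2.7321, the equation fails at this point, so it cannot hold for all real values of x and y for which both sides are defined.
The correct formula is tan(x+y) = (tan(x) + tan(y))/(1 - tan(x)tan(y)).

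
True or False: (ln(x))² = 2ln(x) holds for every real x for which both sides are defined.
False.

Claim: (ln(x))² = 2ln(x).
Test a specific point where both sides are defined: x = 4.
LHS = (ln(x))² ≈ 1.9218
RHS = 2ln(x) ≈ 2.7726
Since 1.9218 ≠ 2.7726, the equation fails at this point, so it cannot hold for every real x for which both sides are defined.
2ln(x) equals ln(x²), which is not the same as (ln x)².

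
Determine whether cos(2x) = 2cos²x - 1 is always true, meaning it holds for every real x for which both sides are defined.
Yes, this is an identity.

Claim: cos(2x) = 2cos²x - 1.
Reasoning: cos(2x) = cos²x - sin²x. Replace sin²x by 1 - cos²x: cos²x - (1 - cos²x) = 2cos²x - 1.
So the two sides agree for every real x for which both sides are defined.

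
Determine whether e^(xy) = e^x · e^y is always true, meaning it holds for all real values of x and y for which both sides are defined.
No, this is NOT an identity.

Claim: e^(xy) = e^x · e^y.
Test a specific point where both sides are defined: x = -1, y = -1.
LHS = e^(xy) ≈ 2.7183
RHS = e^x · e^y ≈ 0.1353
Since 2.7183 ≠ 0.1353, the equation fails at this point, so it cannot hold for all real values of x and y for which both sides are defined.
e^x · e^y = e^(x+y), not e^(xy).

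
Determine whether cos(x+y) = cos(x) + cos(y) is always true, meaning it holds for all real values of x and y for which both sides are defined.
No, this is NOT an identity.

Claim: cos(x+y) = cos(x) + cos(y).
Test a specific point where both sides are defined: x = -π/6, y = -π/4.
LHS = cos(x+y) ≈ 0.2588
RHS = cos(x) + cos(y) ≈ 1.5731
Since 0.2588 ≠ 1.5731, the equation fails at this point, so it cannot hold for all real values of x and y for which both sides are defined.
The correct expansion is cos(x+y) = cos(x)cos(y) - sin(x)sin(y); cosine is not additive.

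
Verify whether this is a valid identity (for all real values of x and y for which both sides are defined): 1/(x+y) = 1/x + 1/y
Claim: 1/(x+y) = 1/x + 1/y.
Test a specific point where both sides are defined: x = 1, y = 3/2.
LHS = 1/(x+y) ≈ 0.4000
RHS = 1/x + 1/y ≈ 1.6667
Since 0.4000 ≠ 1.6667, the equation fails at this point, so it cannot hold for all real values of x and y for which both sides are defined.
1/x + 1/y = (x+y)/(xy), which is not 1/(x+y).

Conclusion: No, this is NOT an identity.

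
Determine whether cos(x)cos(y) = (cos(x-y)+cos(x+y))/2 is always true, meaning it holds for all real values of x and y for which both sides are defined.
Claim: cos(x)cos(y) = (cos(x-y)+cos(x+y))/2.
Reasoning: cos(x-y) = cos(x)cos(y) + sin(x)sin(y) and cos(x+y) = cos(x)cos(y) - sin(x)sin(y). Adding, cos(x-y) + cos(x+y) = 2cos(x)cos(y); divide by 2.
So the two sides agree for all real values of x and y for which both sides are defined.

Conclusion: Yes, this is an identity.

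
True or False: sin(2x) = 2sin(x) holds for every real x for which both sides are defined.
False.

Claim: sin(2x) = 2sin(x).
Test a specific point where both sides are defined: x = 3π/4.
LHS = sin(2x) ≈ -1.0000
RHS = 2sin(x) ≈ 1.4142
Since -1.0000 ≠ 1.4142, the equation fails at this point, so it cannot hold for every real x for which both sides are defined.
The correct double-angle formula is sin(2x) = 2sin(x)cos(x).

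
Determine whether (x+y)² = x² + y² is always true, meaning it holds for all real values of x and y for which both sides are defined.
Claim: (x+y)² = x² + y².
Test a specific point where both sides are defined: x = 3/2, y = 2.
LHS = (x+y)² ≈ 12.2500
RHS = x² + y² ≈ 6.2500
Since 12.2500 ≠ 6.2500, the equation fails at this point, so it cannot hold for all real values of x and y for which both sides are defined.
The correct expansion is (x+y)² = x² + 2xy + y²; the cross term 2xy is missing.

Conclusion: No, this is NOT an identity.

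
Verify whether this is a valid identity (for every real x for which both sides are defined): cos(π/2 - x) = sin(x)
Claim: cos(π/2 - x) = sin(x).
Reasoning: Use cos(u - v) = cos(u)cos(v) + sin(u)sin(v) with u = π/2, v = x: cos(π/2)cos(x) + sin(π/2)sin(x) = 0·cos(x) + 1·sin(x) = sin(x).
So the two sides agree for every real x for which both sides are defined.

Conclusion: Yes, this is an identity.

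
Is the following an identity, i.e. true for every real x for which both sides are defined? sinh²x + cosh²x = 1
No, this is NOT an identity.

Claim: sinh²x + cosh²x = 1.
Test a specific point where both sides are defined: x = 4.
LHS = sinh²x + cosh²x ≈ 1490.4792
RHS = 1 ≈ 1.0000
Since 1490.4792 ≠ 1.0000, the equation fails at this point, so it cannot hold for every real x for which both sides are defined.
The correct hyperbolic identity is cosh²x - sinh²x = 1 (a difference); the sum sinh²x + cosh²x equals cosh(2x).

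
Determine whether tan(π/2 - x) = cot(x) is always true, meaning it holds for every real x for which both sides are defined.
Claim: tan(π/2 - x) = cot(x).
Reasoning: tan(π/2 - x) = sin(π/2 - x)/cos(π/2 - x) = cos(x)/sin(x) = cot(x), using the cofunction identities sin(π/2 - x) = cos(x) and cos(π/2 - x) = sin(x).
So the two sides agree for every real x for which both sides are defined.

Conclusion: Yes, this is an identity.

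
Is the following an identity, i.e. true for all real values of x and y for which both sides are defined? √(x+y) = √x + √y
No, this is NOT an identity.

Claim: √(x+y) = √x + √y.
Test a specific point where both sides are defined: x = 2, y = 3/2.
LHS = √(x+y) ≈ 1.8708
RHS = √x + √y ≈ 2.6390
Since 1.8708 ≠ 2.6390, the equation fails at this point, so it cannot hold for all real values of x and y for which both sides are defined.
Squaring the right side gives x + 2√(xy) + y, not x + y.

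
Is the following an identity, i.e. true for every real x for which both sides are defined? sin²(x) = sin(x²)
No, this is NOT an identity.

Claim: sin²(x) = sin(x²).
Test a specific point where both sides are defined: x = π/3.
LHS = sin²(x) ≈ 0.7500
RHS = sin(x²) ≈ 0.8897
Since 0.7500 ≠ 0.8897, the equation fails at this point, so it cannot hold for every real x for which both sides are defined.
sin²(x) means (sin x)², squaring the output; sin(x²) squares the input. These are different functions.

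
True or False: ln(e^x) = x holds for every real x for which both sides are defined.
True.

Claim: ln(e^x) = x.
Reasoning: ln is the inverse of the exponential: ln(e^x) asks for the exponent p with e^p = e^x, and since e^p is one-to-one that exponent is p = x.
So the two sides agree for every real x for which both sides are defined.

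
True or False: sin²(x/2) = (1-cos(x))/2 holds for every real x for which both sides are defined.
Claim: sin²(x/2) = (1-cos(x))/2.
Reasoning: Use cos(2θ) = 1 - 2sin²θ with θ = x/2: cos(x) = 1 - 2sin²(x/2). Solving for sin²(x/2) gives (1 - cos(x))/2.
So the two sides agree for every real x for which both sides are defined.

Conclusion: True.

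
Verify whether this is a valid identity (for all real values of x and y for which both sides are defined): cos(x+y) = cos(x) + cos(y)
Claim: cos(x+y) = cos(x) + cos(y).
Test a specific point where both sides are defined: x = -π/4, y = π/4.
LHS = cos(x+y) ≈ 1.0000
RHS = cos(x) + cos(y) ≈ 1.4142
Since 1.0000 ≠ 1.4142, the equation fails at this point, so it cannot hold for all real values of x and y for which both sides are defined.
The correct expansion is cos(x+y) = cos(x)cos(y) - sin(x)sin(y); cosine is not additive.

Conclusion: No, this is NOT an identity.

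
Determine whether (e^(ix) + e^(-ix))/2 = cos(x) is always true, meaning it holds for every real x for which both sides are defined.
Yes, this is an identity.

Claim: (e^(ix) + e^(-ix))/2 = cos(x).
Reasoning: By Euler's formula e^(ix) = cos(x) + i·sin(x) and e^(-ix) = cos(x) - i·sin(x). Adding cancels the sine terms: e^(ix) + e^(-ix) = 2cos(x); divide by 2.
So the two sides agree for every real x for which both sides are defined.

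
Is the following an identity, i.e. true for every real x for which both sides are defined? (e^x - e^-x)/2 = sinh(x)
Claim: (e^x - e^-x)/2 = sinh(x).
Reasoning: This is exactly the definition of the hyperbolic sine: sinh(x) := (e^x - e^-x)/2.
So the two sides agree for every real x for which both sides are defined.

Conclusion: Yes, this is an identity.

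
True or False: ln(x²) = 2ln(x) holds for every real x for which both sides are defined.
Claim: ln(x²) = 2ln(x).
Reasoning: The right side requires x > 0. For x > 0, x² = (e^(ln x))² = e^(2ln x), so ln(x²) = 2ln(x). (For x < 0 the right side is undefined, so those values are outside the claim.)
So the two sides agree for every real x for which both sides are defined.

Conclusion: True.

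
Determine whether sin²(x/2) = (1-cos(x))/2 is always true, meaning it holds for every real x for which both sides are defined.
Claim: sin²(x/2) = (1-cos(x))/2.
Reasoning: Use cos(2θ) = 1 - 2sin²θ with θ = x/2: cos(x) = 1 - 2sin²(x/2). Solving for sin²(x/2) gives (1 - cos(x))/2.
So the two sides agree for every real x for which both sides are defined.

Conclusion: Yes, this is an identity.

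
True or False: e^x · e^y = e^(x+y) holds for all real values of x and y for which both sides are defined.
Claim: e^x · e^y = e^(x+y).
Reasoning: This is the law of exponents for a common base: multiplying powers adds exponents. E.g. from the series, (Σ x^j/j!)(Σ y^k/k!) = Σ_m (Σ_{j+k=m} x^j y^k/(j!k!)) = Σ_m (x+y)^m/m! by the binomial theorem.
So the two sides agree for all real values of x and y for which both sides are defined.

Conclusion: True.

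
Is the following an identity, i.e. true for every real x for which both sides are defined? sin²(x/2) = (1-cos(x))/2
Claim: sin²(x/2) = (1-cos(x))/2.
Reasoning: Use cos(2θ) = 1 - 2sin²θ with θ = x/2: cos(x) = 1 - 2sin²(x/2). Solving for sin²(x/2) gives (1 - cos(x))/2.
So the two sides agree for every real x for which both sides are defined.

Conclusion: Yes, this is an identity.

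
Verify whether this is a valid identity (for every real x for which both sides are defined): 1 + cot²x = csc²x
Claim: 1 + cot²x = csc²x.
Reasoning: Start from sin²x + cos²x = 1 and divide every term by sin²x (allowed wherever cot x and csc x are defined): 1 + cot²x = 1/sin²x = csc²x.
So the two sides agree for every real x for which both sides are defined.

Conclusion: Yes, this is an identity.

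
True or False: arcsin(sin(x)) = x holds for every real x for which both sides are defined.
Claim: arcsin(sin(x)) = x.
Test a specific point where both sides are defined: x = 3π/4.
LHS = arcsin(sin(x)) ≈ 0.7854
RHS = x ≈ 2.3562
Since 0.7854 ≠ 2.3562, the equation fails at this point, so it cannot hold for every real x for which both sides are defined.
arcsin only returns values in [-π/2, π/2], so arcsin(sin(x)) = x holds only for x in that interval, not for all real x.

Conclusion: False.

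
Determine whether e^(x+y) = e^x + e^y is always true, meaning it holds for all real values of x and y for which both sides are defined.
Claim: e^(x+y) = e^x + e^y.
Test a specific point where both sides are defined: x = 2, y = -3.
LHS = e^(x+y) ≈ 0.3679
RHS = e^x + e^y ≈ 7.4388
Since 0.3679 ≠ 7.4388, the equation fails at this point, so it cannot hold for all real values of x and y for which both sides are defined.
The correct rule is e^(x+y) = e^x · e^y (a product, not a sum).

Conclusion: No, this is NOT an identity.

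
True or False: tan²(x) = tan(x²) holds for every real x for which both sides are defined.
False.

Claim: tan²(x) = tan(x²).
Test a specific point where both sides are defined: x = -π/3.
LHS = tan²(x) ≈ 3.0000
RHS = tan(x²) ≈ 1.9485
Since 3.0000 ≠ 1.9485, the equation fails at this point, so it cannot hold for every real x for which both sides are defined.
tan²(x) means (tan x)², squaring the output; tan(x²) squares the input. These are different functions.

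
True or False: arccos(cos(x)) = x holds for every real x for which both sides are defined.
Claim: arccos(cos(x)) = x.
Test a specific point where both sides are defined: x = -π/2.
LHS = arccos(cos(x)) ≈ 1.5708
RHS = x ≈ -1.5708
Since 1.5708 ≠ -1.5708, the equation fails at this point, so it cannot hold for every real x for which both sides are defined.
arccos only returns values in [0, π], so arccos(cos(x)) = x holds only for x in that interval, not for all real x.

Conclusion: False.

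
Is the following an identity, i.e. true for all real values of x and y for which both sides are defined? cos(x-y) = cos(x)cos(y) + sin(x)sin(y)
Yes, this is an identity.

Claim: cos(x-y) = cos(x)cos(y) + sin(x)sin(y).
Reasoning: Replace y by -y in cos(x+y) = cos(x)cos(y) - sin(x)sin(y) and use cos(-y) = cos(y), sin(-y) = -sin(y): cos(x-y) = cos(x)cos(y) + sin(x)sin(y).
So the two sides agree for all real values of x and y for which both sides are defined.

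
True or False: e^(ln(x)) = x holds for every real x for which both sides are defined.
Claim: e^(ln(x)) = x.
Reasoning: For x > 0, ln(x) is by definition the exponent p such that e^p = x. Raising e to that exponent therefore returns x: e^(ln x) = x.
So the two sides agree for every real x for which both sides are defined.

Conclusion: True.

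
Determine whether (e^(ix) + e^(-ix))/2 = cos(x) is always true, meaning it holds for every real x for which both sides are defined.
Claim: (e^(ix) + e^(-ix))/2 = cos(x).
Reasoning: By Euler's formula e^(ix) = cos(x) + i·sin(x) and e^(-ix) = cos(x) - i·sin(x). Adding cancels the sine terms: e^(ix) + e^(-ix) = 2cos(x); divide by 2.
So the two sides agree for every real x for which both sides are defined.

Conclusion: Yes, this is an identity.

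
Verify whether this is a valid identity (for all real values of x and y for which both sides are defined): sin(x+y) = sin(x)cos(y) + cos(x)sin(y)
Yes, this is an identity.

Claim: sin(x+y) = sin(x)cos(y) + cos(x)sin(y).
Reasoning: By Euler's formula e^(i(x+y)) = e^(ix)·e^(iy) = (cos x + i·sin x)(cos y + i·sin y). The imaginary part of the left side is sin(x+y); the imaginary part of the product is sin(x)cos(y) + cos(x)sin(y).
So the two sides agree for all real values of x and y for which both sides are defined.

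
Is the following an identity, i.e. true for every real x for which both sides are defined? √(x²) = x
Claim: √(x²) = x.
Test a specific point where both sides are defined: x = -3.
LHS = √(x²) ≈ 3.0000
RHS = x ≈ -3.0000
Since 3.0000 ≠ -3.0000, the equation fails at this point, so it cannot hold for every real x for which both sides are defined.
√(x²) = |x|, which differs from x whenever x < 0 (both sides are defined for every real x).

Conclusion: No, this is NOT an identity.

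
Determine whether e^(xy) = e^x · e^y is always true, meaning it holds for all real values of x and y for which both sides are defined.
Claim: e^(xy) = e^x · e^y.
Test a specific point where both sides are defined: x = -3, y = 5.
LHS = e^(xy) ≈ 0.0000
RHS = e^x · e^y ≈ 7.3891
Since 0.0000 ≠ 7.3891, the equation fails at this point, so it cannot hold for all real values of x and y for which both sides are defined.
e^x · e^y = e^(x+y), not e^(xy).

Conclusion: No, this is NOT an identity.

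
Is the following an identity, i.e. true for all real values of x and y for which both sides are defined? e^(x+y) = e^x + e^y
Claim: e^(x+y) = e^x + e^y.
Test a specific point where both sides are defined: x = 5, y = 3.
LHS = e^(x+y) ≈ 2980.9580
RHS = e^x + e^y ≈ 168.4987
Since 2980.9580 ≠ 168.4987, the equation fails at this point, so it cannot hold for all real values of x and y for which both sides are defined.
The correct rule is e^(x+y) = e^x · e^y (a product, not a sum).

Conclusion: No, this is NOT an identity.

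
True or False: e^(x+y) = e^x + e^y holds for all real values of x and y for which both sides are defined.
Claim: e^(x+y) = e^x + e^y.
Test a specific point where both sides are defined: x = 3/2, y = 3/2.
LHS = e^(x+y) ≈ 20.0855
RHS = e^x + e^y ≈ 8.9634
Since 20.0855 ≠ 8.9634, the equation fails at this point, so it cannot hold for all real values of x and y for which both sides are defined.
The correct rule is e^(x+y) = e^x · e^y (a product, not a sum).

Conclusion: False.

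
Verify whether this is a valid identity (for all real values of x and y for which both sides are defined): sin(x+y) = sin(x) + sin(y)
Claim: sin(x+y) = sin(x) + sin(y).
Test a specific point where both sides are defined: x = -π/3, y = π/6.
LHS = sin(x+y) ≈ -0.5000
RHS = sin(x) + sin(y) ≈ -0.3660
Since -0.5000 ≠ -0.3660, the equation fails at this point, so it cannot hold for all real values of x and y for which both sides are defined.
The correct expansion is sin(x+y) = sin(x)cos(y) + cos(x)sin(y); sine is not additive.

Conclusion: No, this is NOT an identity.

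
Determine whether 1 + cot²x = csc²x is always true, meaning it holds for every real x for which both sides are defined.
Yes, this is an identity.

Claim: 1 + cot²x = csc²x.
Reasoning: Start from sin²x + cos²x = 1 and divide every term by sin²x (allowed wherever cot x and csc x are defined): 1 + cot²x = 1/sin²x = csc²x.
So the two sides agree for every real x for which both sides are defined.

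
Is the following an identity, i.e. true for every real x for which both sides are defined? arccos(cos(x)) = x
Claim: arccos(cos(x)) = x.
Test a specific point where both sides are defined: x = -π/3.
LHS = arccos(cos(x)) ≈ 1.0472
RHS = x ≈ -1.0472
Since 1.0472 ≠ -1.0472, the equation fails at this point, so it cannot hold for every real x for which both sides are defined.
arccos only returns values in [0, π], so arccos(cos(x)) = x holds only for x in that interval, not for all real x.

Conclusion: No, this is NOT an identity.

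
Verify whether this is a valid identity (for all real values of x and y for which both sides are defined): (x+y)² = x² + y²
Claim: (x+y)² = x² + y².
Test a specific point where both sides are defined: x = 3/2, y = 5.
LHS = (x+y)² ≈ 42.2500
RHS = x² + y² ≈ 27.2500
Since 42.2500 ≠ 27.2500, the equation fails at this point, so it cannot hold for all real values of x and y for which both sides are defined.
The correct expansion is (x+y)² = x² + 2xy + y²; the cross term 2xy is missing.

Conclusion: No, this is NOT an identity.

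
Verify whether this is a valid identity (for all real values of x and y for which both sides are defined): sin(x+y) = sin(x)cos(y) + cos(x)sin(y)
Yes, this is an identity.

Claim: sin(x+y) = sin(x)cos(y) + cos(x)sin(y).
Reasoning: By Euler's formula e^(i(x+y)) = e^(ix)·e^(iy) = (cos x + i·sin x)(cos y + i·sin y). The imaginary part of the left side is sin(x+y); the imaginary part of the product is sin(x)cos(y) + cos(x)sin(y).
So the two sides agree for all real values of x and y for which both sides are defined.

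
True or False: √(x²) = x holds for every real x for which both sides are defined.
Claim: √(x²) = x.
Test a specific point where both sides are defined: x = -1.
LHS = √(x²) ≈ 1.0000
RHS = x ≈ -1.0000
Since 1.0000 ≠ -1.0000, the equation fails at this point, so it cannot hold for every real x for which both sides are defined.
√(x²) = |x|, which differs from x whenever x < 0 (both sides are defined for every real x).

Conclusion: False.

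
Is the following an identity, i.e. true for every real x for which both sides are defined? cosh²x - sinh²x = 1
Claim: cosh²x - sinh²x = 1.
Reasoning: With cosh(x) = (e^x + e^-x)/2 and sinh(x) = (e^x - e^-x)/2: cosh²x = (e^(2x) + 2 + e^(-2x))/4 and sinh²x = (e^(2x) - 2 + e^(-2x))/4. Subtracting leaves 4/4 = 1.
So the two sides agree for every real x for which both sides are defined.

Conclusion: Yes, this is an identity.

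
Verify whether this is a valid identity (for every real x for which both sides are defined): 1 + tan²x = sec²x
Yes, this is an identity.

Claim: 1 + tan²x = sec²x.
Reasoning: Start from sin²x + cos²x = 1 and divide every term by cos²x (allowed wherever tan x and sec x are defined): tan²x + 1 = 1/cos²x = sec²x.
So the two sides agree for every real x for which both sides are defined.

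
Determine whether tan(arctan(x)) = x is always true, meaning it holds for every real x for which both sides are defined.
Claim: tan(arctan(x)) = x.
Reasoning: For every real x, arctan(x) is by definition the angle in (-π/2, π/2) whose tangent equals x. Taking the tangent of that angle returns x.
So the two sides agree for every real x for which both sides are defined.

Conclusion: Yes, this is an identity.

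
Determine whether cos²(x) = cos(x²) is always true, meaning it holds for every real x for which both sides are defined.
Claim: cos²(x) = cos(x²).
Test a specific point where both sides are defined: x = -π/6.
LHS = cos²(x) ≈ 0.7500
RHS = cos(x²) ≈ 0.9627
Since 0.7500 ≠ 0.9627, the equation fails at this point, so it cannot hold for every real x for which both sides are defined.
cos²(x) means (cos x)², squaring the output; cos(x²) squares the input. These are different functions.

Conclusion: No, this is NOT an identity.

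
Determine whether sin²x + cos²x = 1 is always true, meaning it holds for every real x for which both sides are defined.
Claim: sin²x + cos²x = 1.
Reasoning: The point (cos x, sin x) lies on the unit circle X² + Y² = 1, so cos²x + sin²x = 1 for every real x.
So the two sides agree for every real x for which both sides are defined.

Conclusion: Yes, this is an identity.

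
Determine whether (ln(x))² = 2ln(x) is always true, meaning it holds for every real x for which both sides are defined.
Claim: (ln(x))² = 2ln(x).
Test a specific point where both sides are defined: x = 4.
LHS = (ln(x))² ≈ 1.9218
RHS = 2ln(x) ≈ 2.7726
Since 1.9218 ≠ 2.7726, the equation fails at this point, so it cannot hold for every real x for which both sides are defined.
2ln(x) equals ln(x²), which is not the same as (ln x)².

Conclusion: No, this is NOT an identity.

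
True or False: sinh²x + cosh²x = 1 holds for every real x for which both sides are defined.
Claim: sinh²x + cosh²x = 1.
Test a specific point where both sides are defined: x = 3.
LHS = sinh²x + cosh²x ≈ 201.7156
RHS = 1 ≈ 1.0000
Since 201.7156 ≠ 1.0000, the equation fails at this point, so it cannot hold for every real x for which both sides are defined.
The correct hyperbolic identity is cosh²x - sinh²x = 1 (a difference); the sum sinh²x + cosh²x equals cosh(2x).

Conclusion: False.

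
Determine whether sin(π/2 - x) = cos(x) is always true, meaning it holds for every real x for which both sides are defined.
Claim: sin(π/2 - x) = cos(x).
Reasoning: Use sin(u - v) = sin(u)cos(v) - cos(u)sin(v) with u = π/2, v = x: sin(π/2)cos(x) - cos(π/2)sin(x) = 1·cos(x) - 0·sin(x) = cos(x).
So the two sides agree for every real x for which both sides are defined.

Conclusion: Yes, this is an identity.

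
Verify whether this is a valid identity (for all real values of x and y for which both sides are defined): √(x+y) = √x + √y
Claim: √(x+y) = √x + √y.
Test a specific point where both sides are defined: x = 2, y = 1/2.
LHS = √(x+y) ≈ 1.5811
RHS = √x + √y ≈ 2.1213
Since 1.5811 ≠ 2.1213, the equation fails at this point, so it cannot hold for all real values of x and y for which both sides are defined.
Squaring the right side gives x + 2√(xy) + y, not x + y.

Conclusion: No, this is NOT an identity.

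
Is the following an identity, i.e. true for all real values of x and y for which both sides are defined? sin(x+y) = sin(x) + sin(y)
Claim: sin(x+y) = sin(x) + sin(y).
Test a specific point where both sides are defined: x = -π/4, y = -π/4.
LHS = sin(x+y) ≈ -1.0000
RHS = sin(x) + sin(y) ≈ -1.4142
Since -1.0000 ≠ -1.4142, the equation fails at this point, so it cannot hold for all real values of x and y for which both sides are defined.
The correct expansion is sin(x+y) = sin(x)cos(y) + cos(x)sin(y); sine is not additive.

Conclusion: No, this is NOT an identity.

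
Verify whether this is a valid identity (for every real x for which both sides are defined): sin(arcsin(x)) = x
Claim: sin(arcsin(x)) = x.
Reasoning: For -1 ≤ x ≤ 1 (where arcsin is defined), arcsin(x) is by definition an angle whose sine equals x. Taking the sine of that angle returns x. (Note the other order, arcsin(sin x) = x, is NOT an identity.)
So the two sides agree for every real x for which both sides are defined.

Conclusion: Yes, this is an identity.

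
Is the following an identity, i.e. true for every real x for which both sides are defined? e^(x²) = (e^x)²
No, this is NOT an identity.

Claim: e^(x²) = (e^x)².
Test a specific point where both sides are defined: x = 3/2.
LHS = e^(x²) ≈ 9.4877
RHS = (e^x)² ≈ 20.0855
Since 9.4877 ≠ 20.0855, the equation fails at this point, so it cannot hold for every real x for which both sides are defined.
(e^x)² = e^(2x), and 2x ≠ x² in general.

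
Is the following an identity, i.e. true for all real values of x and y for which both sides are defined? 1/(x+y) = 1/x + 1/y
No, this is NOT an identity.

Claim: 1/(x+y) = 1/x + 1/y.
Test a specific point where both sides are defined: x = -3, y = 1/2.
LHS = 1/(x+y) ≈ -0.4000
RHS = 1/x + 1/y ≈ 1.6667
Since -0.4000 ≠ 1.6667, the equation fails at this point, so it cannot hold for all real values of x and y for which both sides are defined.
1/x + 1/y = (x+y)/(xy), which is not 1/(x+y).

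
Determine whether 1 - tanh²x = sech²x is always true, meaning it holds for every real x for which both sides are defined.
Yes, this is an identity.

Claim: 1 - tanh²x = sech²x.
Reasoning: Divide cosh²x - sinh²x = 1 through by cosh²x (never zero): 1 - tanh²x = 1/cosh²x = sech²x.
So the two sides agree for every real x for which both sides are defined.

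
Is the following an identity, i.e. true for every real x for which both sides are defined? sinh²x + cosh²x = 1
Claim: sinh²x + cosh²x = 1.
Test a specific point where both sides are defined: x = -3.
LHS = sinh²x + cosh²x ≈ 201.7156
RHS = 1 ≈ 1.0000
Since 201.7156 ≠ 1.0000, the equation fails at this point, so it cannot hold for every real x for which both sides are defined.
The correct hyperbolic identity is cosh²x - sinh²x = 1 (a difference); the sum sinh²x + cosh²x equals cosh(2x).

Conclusion: No, this is NOT an identity.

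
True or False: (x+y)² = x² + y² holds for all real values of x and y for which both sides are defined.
False.

Claim: (x+y)² = x² + y².
Test a specific point where both sides are defined: x = -2, y = -3.
LHS = (x+y)² ≈ 25.0000
RHS = x² + y² ≈ 13.0000
Since 25.0000 ≠ 13.0000, the equation fails at this point, so it cannot hold for all real values of x and y for which both sides are defined.
The correct expansion is (x+y)² = x² + 2xy + y²; the cross term 2xy is missing.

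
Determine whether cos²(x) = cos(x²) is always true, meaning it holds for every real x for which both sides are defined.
Claim: cos²(x) = cos(x²).
Test a specific point where both sides are defined: x = π/3.
LHS = cos²(x) ≈ 0.2500
RHS = cos(x²) ≈ 0.4566
Since 0.2500 ≠ 0.4566, the equation fails at this point, so it cannot hold for every real x for which both sides are defined.
cos²(x) means (cos x)², squaring the output; cos(x²) squares the input. These are different functions.

Conclusion: No, this is NOT an identity.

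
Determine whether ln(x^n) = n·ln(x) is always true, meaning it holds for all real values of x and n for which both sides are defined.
Yes, this is an identity.

Claim: ln(x^n) = n·ln(x).
Reasoning: The right side requires x > 0. For x > 0, x^n = (e^(ln x))^n = e^(n·ln x), so taking ln of both sides gives ln(x^n) = n·ln(x).
So the two sides agree for all real values of x and n for which both sides are defined.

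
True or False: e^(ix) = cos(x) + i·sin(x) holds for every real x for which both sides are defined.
True.

Claim: e^(ix) = cos(x) + i·sin(x).
Reasoning: Euler's formula. Expand e^(ix) = Σ (ix)^k / k!. Since i² = -1, the even-k terms are Σ (-1)^m x^(2m)/(2m)! = cos(x) and the odd-k terms are i · Σ (-1)^m x^(2m+1)/(2m+1)! = i·sin(x).
So the two sides agree for every real x for which both sides are defined.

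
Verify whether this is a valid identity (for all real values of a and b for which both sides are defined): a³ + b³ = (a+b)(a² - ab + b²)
Yes, this is an identity.

Claim: a³ + b³ = (a+b)(a² - ab + b²).
Reasoning: Expand the right side: (a+b)(a² - ab + b²) = a³ - a²b + ab² + a²b - ab² + b³ = a³ + b³ (the middle terms cancel in pairs).
So the two sides agree for all real values of a and b for which both sides are defined.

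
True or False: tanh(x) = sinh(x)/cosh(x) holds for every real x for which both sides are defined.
True.

Claim: tanh(x) = sinh(x)/cosh(x).
Reasoning: tanh(x) is defined as sinh(x)/cosh(x) = (e^x - e^-x)/(e^x + e^-x); cosh(x) ≥ 1 is never zero, so this holds for every real x.
So the two sides agree for every real x for which both sides are defined.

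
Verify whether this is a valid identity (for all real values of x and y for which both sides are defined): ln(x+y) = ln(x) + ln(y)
No, this is NOT an identity.

Claim: ln(x+y) = ln(x) + ln(y).
Test a specific point where both sides are defined: x = 1/2, y = 1/2.
LHS = ln(x+y) ≈ 0.0000
RHS = ln(x) + ln(y) ≈ -1.3863
Since 0.0000 ≠ -1.3863, the equation fails at this point, so it cannot hold for all real values of x and y for which both sides are defined.
ln(x) + ln(y) = ln(xy), not ln(x+y).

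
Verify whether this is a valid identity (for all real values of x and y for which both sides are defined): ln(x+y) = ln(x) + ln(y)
No, this is NOT an identity.

Claim: ln(x+y) = ln(x) + ln(y).
Test a specific point where both sides are defined: x = 5, y = 4.
LHS = ln(x+y) ≈ 2.1972
RHS = ln(x) + ln(y) ≈ 2.9957
Since 2.1972 ≠ 2.9957, the equation fails at this point, so it cannot hold for all real values of x and y for which both sides are defined.
ln(x) + ln(y) = ln(xy), not ln(x+y).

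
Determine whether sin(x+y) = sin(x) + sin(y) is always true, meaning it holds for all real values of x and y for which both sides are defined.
Claim: sin(x+y) = sin(x) + sin(y).
Test a specific point where both sides are defined: x = π/6, y = -π/2.
LHS = sin(x+y) ≈ -0.8660
RHS = sin(x) + sin(y) ≈ -0.5000
Since -0.8660 ≠ -0.5000, the equation fails at this point, so it cannot hold for all real values of x and y for which both sides are defined.
The correct expansion is sin(x+y) = sin(x)cos(y) + cos(x)sin(y); sine is not additive.

Conclusion: No, this is NOT an identity.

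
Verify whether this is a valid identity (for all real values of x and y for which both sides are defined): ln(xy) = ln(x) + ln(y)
Yes, this is an identity.

Claim: ln(xy) = ln(x) + ln(y).
Reasoning: Both sides are simultaneously defined only when x, y > 0. Write x = e^p, y = e^q (p = ln x, q = ln y). Then xy = e^p · e^q = e^(p+q), so ln(xy) = p + q = ln(x) + ln(y).
So the two sides agree for all real values of x and y for which both sides are defined.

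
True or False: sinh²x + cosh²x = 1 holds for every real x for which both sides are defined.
False.

Claim: sinh²x + cosh²x = 1.
Test a specific point where both sides are defined: x = 1/2.
LHS = sinh²x + cosh²x ≈ 1.5431
RHS = 1 ≈ 1.0000
Since 1.5431 ≠ 1.0000, the equation fails at this point, so it cannot hold for every real x for which both sides are defined.
The correct hyperbolic identity is cosh²x - sinh²x = 1 (a difference); the sum sinh²x + cosh²x equals cosh(2x).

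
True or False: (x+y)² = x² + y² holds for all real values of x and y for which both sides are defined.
False.

Claim: (x+y)² = x² + y².
Test a specific point where both sides are defined: x = -1, y = 1/2.
LHS = (x+y)² ≈ 0.2500
RHS = x² + y² ≈ 1.2500
Since 0.2500 ≠ 1.2500, the equation fails at this point, so it cannot hold for all real values of x and y for which both sides are defined.
The correct expansion is (x+y)² = x² + 2xy + y²; the cross term 2xy is missing.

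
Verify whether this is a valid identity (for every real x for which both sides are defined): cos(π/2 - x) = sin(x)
Claim: cos(π/2 - x) = sin(x).
Reasoning: Use cos(u - v) = cos(u)cos(v) + sin(u)sin(v) with u = π/2, v = x: cos(π/2)cos(x) + sin(π/2)sin(x) = 0·cos(x) + 1·sin(x) = sin(x).
So the two sides agree for every real x for which both sides are defined.

Conclusion: Yes, this is an identity.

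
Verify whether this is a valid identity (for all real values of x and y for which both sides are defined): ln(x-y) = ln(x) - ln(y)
Claim: ln(x-y) = ln(x) - ln(y).
Test a specific point where both sides are defined: x = 2, y = 1/2.
LHS = ln(x-y) ≈ 0.4055
RHS = ln(x) - ln(y) ≈ 1.3863
Since 0.4055 ≠ 1.3863, the equation fails at this point, so it cannot hold for all real values of x and y for which both sides are defined.
ln(x) - ln(y) = ln(x/y), not ln(x-y).

Conclusion: No, this is NOT an identity.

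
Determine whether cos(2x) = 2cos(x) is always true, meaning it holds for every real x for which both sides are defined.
Claim: cos(2x) = 2cos(x).
Test a specific point where both sides are defined: x = 3π/4.
LHS = cos(2x) ≈ 0.0000
RHS = 2cos(x) ≈ -1.4142
Since 0.0000 ≠ -1.4142, the equation fails at this point, so it cannot hold for every real x for which both sides are defined.
The correct double-angle formula is cos(2x) = cos²x - sin²x.

Conclusion: No, this is NOT an identity.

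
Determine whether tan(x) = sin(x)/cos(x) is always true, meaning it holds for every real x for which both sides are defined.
Yes, this is an identity.

Claim: tan(x) = sin(x)/cos(x).
Reasoning: For an angle x whose terminal point on the unit circle is (cos x, sin x), tan(x) is defined as the ratio (second coordinate)/(first coordinate) = sin(x)/cos(x), wherever cos(x) ≠ 0.
So the two sides agree for every real x for which both sides are defined.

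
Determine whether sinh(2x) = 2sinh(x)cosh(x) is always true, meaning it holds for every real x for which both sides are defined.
Claim: sinh(2x) = 2sinh(x)cosh(x).
Reasoning: 2sinh(x)cosh(x) = 2 · (e^x - e^-x)/2 · (e^x + e^-x)/2 = (e^(2x) - e^(-2x))/2 = sinh(2x).
So the two sides agree for every real x for which both sides are defined.

Conclusion: Yes, this is an identity.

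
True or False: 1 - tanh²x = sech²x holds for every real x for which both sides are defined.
Claim: 1 - tanh²x = sech²x.
Reasoning: Divide cosh²x - sinh²x = 1 through by cosh²x (never zero): 1 - tanh²x = 1/cosh²x = sech²x.
So the two sides agree for every real x for which both sides are defined.

Conclusion: True.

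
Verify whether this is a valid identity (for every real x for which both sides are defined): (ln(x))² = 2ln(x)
Claim: (ln(x))² = 2ln(x).
Test a specific point where both sides are defined: x = 1/2.
LHS = (ln(x))² ≈ 0.4805
RHS = 2ln(x) ≈ -1.3863
Since 0.4805 ≠ -1.3863, the equation fails at this point, so it cannot hold for every real x for which both sides are defined.
2ln(x) equals ln(x²), which is not the same as (ln x)².

Conclusion: No, this is NOT an identity.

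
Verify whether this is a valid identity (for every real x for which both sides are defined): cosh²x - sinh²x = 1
Claim: cosh²x - sinh²x = 1.
Reasoning: With cosh(x) = (e^x + e^-x)/2 and sinh(x) = (e^x - e^-x)/2: cosh²x = (e^(2x) + 2 + e^(-2x))/4 and sinh²x = (e^(2x) - 2 + e^(-2x))/4. Subtracting leaves 4/4 = 1.
So the two sides agree for every real x for which both sides are defined.

Conclusion: Yes, this is an identity.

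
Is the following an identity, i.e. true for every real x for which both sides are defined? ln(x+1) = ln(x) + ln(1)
No, this is NOT an identity.

Claim: ln(x+1) = ln(x) + ln(1).
Test a specific point where both sides are defined: x = 3.
LHS = ln(x+1) ≈ 1.3863
RHS = ln(x) + ln(1) ≈ 1.0986
Since 1.3863 ≠ 1.0986, the equation fails at this point, so it cannot hold for every real x for which both sides are defined.
ln(1) = 0, so the right side is just ln(x), which differs from ln(x+1).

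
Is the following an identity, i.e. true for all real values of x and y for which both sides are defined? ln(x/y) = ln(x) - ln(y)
Claim: ln(x/y) = ln(x) - ln(y).
Reasoning: Both sides are simultaneously defined only when x, y > 0. Write x = e^p, y = e^q. Then x/y = e^(p-q), so ln(x/y) = p - q = ln(x) - ln(y).
So the two sides agree for all real values of x and y for which both sides are defined.

Conclusion: Yes, this is an identity.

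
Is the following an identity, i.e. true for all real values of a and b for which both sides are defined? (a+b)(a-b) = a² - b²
Claim: (a+b)(a-b) = a² - b².
Reasoning: Expand: (a+b)(a-b) = a² - ab + ba - b² = a² - b² (the cross terms cancel).
So the two sides agree for all real values of a and b for which both sides are defined.

Conclusion: Yes, this is an identity.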